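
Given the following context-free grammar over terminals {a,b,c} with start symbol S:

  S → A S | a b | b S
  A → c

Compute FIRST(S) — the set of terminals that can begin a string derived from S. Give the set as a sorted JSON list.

Compute FIRST by fixpoint:
round 1:
  A via A→c: +{c}
  S via S→A S: +{c}
  S via S→a b: +{a}
  S via S→b S: +{b}
  FIRST[S]={a,b,c}  FIRST[A]={c}
round 2: — fixpoint
  FIRST[S]={a,b,c}  FIRST[A]={c}

FIRST(S) = ["a", "b", "c"]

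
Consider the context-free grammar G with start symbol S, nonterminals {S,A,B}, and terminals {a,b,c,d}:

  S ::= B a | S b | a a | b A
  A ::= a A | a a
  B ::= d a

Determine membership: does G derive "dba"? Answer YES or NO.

CNF form of G:
  S -> B T0 | S T2 | T0 T0 | T2 A
  A -> T0 A | T0 T0
  B -> T1 T0
  T0 -> a
  T1 -> d
  T2 -> b

CYK fill:
  cell(0,0) d: {T1}  orig:{}
  cell(1,1) b: {T2}  orig:{}
  cell(2,2) a: {T0}  orig:{}
  cell(0,1) db: ∅
  cell(1,2) ba: ∅
  cell(0,2) dba: ∅

S ∉ T[0,2] ⇒ NO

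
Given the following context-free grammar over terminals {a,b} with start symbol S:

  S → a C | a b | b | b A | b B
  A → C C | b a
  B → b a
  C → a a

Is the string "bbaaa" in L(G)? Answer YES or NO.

CNF form of G:
  S -> T0 A | T0 B | T1 C | T1 T0 | b
  A -> C C | T0 T1
  B -> T0 T1
  C -> T1 T1
  T0 -> b
  T1 -> a

CYK fill:
  [0..0]={S,T0}  "b"  orig:{S}
  [1..1]={S,T0}  "b"  orig:{S}
  [2..2]={T1}  "a"  orig:{}
  [3..3]={T1}  "a"  orig:{}
  [4..4]={T1}  "a"  orig:{}
  [0..1]=∅  "bb"
  [1..2]={A,B}  "ba"
  [2..3]={C}  "aa"
  [3..4]={C}  "aa"
  [0..2]={S}  "bba"
  [1..3]=∅  "baa"
  [2..4]={S}  "aaa"
  [0..3]=∅  "bbaa"
  [1..4]=∅  "baaa"
  [0..4]=∅  "bbaaa"

S ∉ T[0,4] ⇒ NO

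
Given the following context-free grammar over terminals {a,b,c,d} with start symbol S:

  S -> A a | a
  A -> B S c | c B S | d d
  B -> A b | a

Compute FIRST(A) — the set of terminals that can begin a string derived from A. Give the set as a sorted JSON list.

FIRST iteration:
pass 1:
  A via A→c B S: +{c}
  A via A→d d: +{d}
  B via B→A b: +{c,d}
  B via B→a: +{a}
  S via S→A a: +{c,d}
  S via S→a: +{a}
  FIRST(S)={a,c,d}  FIRST(A)={c,d}  FIRST(B)={a,c,d}
pass 2:
  A via A→B S c: +{a}
  FIRST(S)={a,c,d}  FIRST(A)={a,c,d}  FIRST(B)={a,c,d}
pass 3: done
  FIRST(S)={a,c,d}  FIRST(A)={a,c,d}  FIRST(B)={a,c,d}

FIRST(A) = ["a", "c", "d"]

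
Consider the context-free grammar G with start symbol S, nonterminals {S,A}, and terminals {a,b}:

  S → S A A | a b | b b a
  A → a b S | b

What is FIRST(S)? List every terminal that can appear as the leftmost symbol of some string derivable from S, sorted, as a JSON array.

Compute FIRST by fixpoint:
round 1:
  A via A→a b S: +{a}
  A via A→b: +{b}
  S via S→a b: +{a}
  S via S→b b a: +{b}
  FIRST[S]={a,b}  FIRST[A]={a,b}
round 2: (no change)
  FIRST[S]={a,b}  FIRST[A]={a,b}

FIRST(S) = ["a", "b"]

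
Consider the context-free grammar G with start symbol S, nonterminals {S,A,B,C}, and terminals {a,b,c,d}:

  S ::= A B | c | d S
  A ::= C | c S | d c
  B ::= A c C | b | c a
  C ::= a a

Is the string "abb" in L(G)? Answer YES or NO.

CNF form of G:
  S -> A B | T2 S | c
  A -> T0 T0 | T1 S | T2 T1
  B -> A X3 | T1 T0 | b
  C -> T0 T0
  T0 -> a
  T1 -> c
  T2 -> d
  X3 -> T1 C

CYK fill:
  T[0,0] 'a' = {T0}  orig:{}
  T[1,1] 'b' = {B}
  T[2,2] 'b' = {B}
  T[0,1] 'ab' = ∅
  T[1,2] 'bb' = ∅
  T[0,2] 'abb' = ∅

S ∉ T[0,2] ⇒ NO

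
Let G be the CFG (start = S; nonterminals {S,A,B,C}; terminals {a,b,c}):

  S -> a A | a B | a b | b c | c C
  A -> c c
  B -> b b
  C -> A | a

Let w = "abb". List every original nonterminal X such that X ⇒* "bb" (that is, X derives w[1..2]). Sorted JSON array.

Convert to CNF:
  S -> T0 C | T1 T0 | T2 A | T2 B | T2 T1
  A -> T0 T0
  B -> T1 T1
  C -> T0 T0 | a
  T0 -> c
  T1 -> b
  T2 -> a

CYK table (by increasing span) (cells [i..j] with 1 ≤ i ≤ j ≤ 2 only):
  cell(1,1) b: {T1}  orig:{}
  cell(2,2) b: {T1}  orig:{}
  cell(1,2) bb: {B}

Original NTs in T[1,2] deriving "bb": ["B"]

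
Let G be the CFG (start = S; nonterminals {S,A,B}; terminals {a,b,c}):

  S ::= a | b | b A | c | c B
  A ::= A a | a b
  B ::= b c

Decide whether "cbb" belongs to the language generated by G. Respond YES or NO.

Convert to CNF:
  S -> T1 A | T2 B | a | b | c
  A -> A T0 | T0 T1
  B -> T1 T2
  T0 -> a
  T1 -> b
  T2 -> c

Fill CYK table bottom-up:
  T[0,0] 'c' = {S,T2}  orig:{S}
  T[1,1] 'b' = {S,T1}  orig:{S}
  T[2,2] 'b' = {S,T1}  orig:{S}
  T[0,1] 'cb' = ∅
  T[1,2] 'bb' = ∅
  T[0,2] 'cbb' = ∅

S ∉ T[0,2] ⇒ NO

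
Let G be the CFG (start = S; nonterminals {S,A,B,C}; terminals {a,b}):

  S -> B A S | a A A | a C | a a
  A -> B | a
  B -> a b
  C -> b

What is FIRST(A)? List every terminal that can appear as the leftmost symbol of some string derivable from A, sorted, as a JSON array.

Compute FIRST by fixpoint:
round 1:
  A via A→a: +{a}
  B via B→a b: +{a}
  C via C→b: +{b}
  S via S→B A S: +{a}
  FIRST[S]={a}  FIRST[A]={a}  FIRST[B]={a}  FIRST[C]={b}
round 2: (stable)
  FIRST[S]={a}  FIRST[A]={a}  FIRST[B]={a}  FIRST[C]={b}

FIRST(A) = ["a"]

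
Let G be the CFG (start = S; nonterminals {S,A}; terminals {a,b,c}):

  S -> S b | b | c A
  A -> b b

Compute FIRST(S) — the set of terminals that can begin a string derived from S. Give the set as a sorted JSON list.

FIRST iteration:
round 1:
  A via A→b b: +{b}
  S via S→b: +{b}
  S via S→c A: +{c}
  S: {b,c}  A: {b}
round 2: — fixpoint
  S: {b,c}  A: {b}

FIRST(S) = ["b", "c"]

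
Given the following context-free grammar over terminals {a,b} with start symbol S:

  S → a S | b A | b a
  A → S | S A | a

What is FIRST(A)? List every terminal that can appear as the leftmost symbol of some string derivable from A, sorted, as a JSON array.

FIRST iteration:
iter 1:
  A via A→a: +{a}
  S via S→a S: +{a}
  S via S→b A: +{b}
  FIRST(S)={a,b}  FIRST(A)={a}
iter 2:
  A via A→S: +{b}
  FIRST(S)={a,b}  FIRST(A)={a,b}
iter 3: done
  FIRST(S)={a,b}  FIRST(A)={a,b}

FIRST(A) = ["a", "b"]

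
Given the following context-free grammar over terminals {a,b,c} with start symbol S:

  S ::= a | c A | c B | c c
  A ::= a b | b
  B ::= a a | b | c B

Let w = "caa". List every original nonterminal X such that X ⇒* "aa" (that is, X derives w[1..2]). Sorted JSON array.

Convert to CNF:
  S -> T2 A | T2 B | T2 T2 | a
  A -> T0 T1 | b
  B -> T0 T0 | T2 B | b
  T0 -> a
  T1 -> b
  T2 -> c

Fill CYK table bottom-up, restricted to cells inside w[1..2]:
  [1..1]={S,T0}  "a"  orig:{S}
  [2..2]={S,T0}  "a"  orig:{S}
  [1..2]={B}  "aa"

Original NTs in T[1,2] deriving "aa": ["B"]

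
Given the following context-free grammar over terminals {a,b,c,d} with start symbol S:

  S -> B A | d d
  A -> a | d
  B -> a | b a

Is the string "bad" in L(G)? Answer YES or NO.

Convert to CNF:
  S -> B A | T2 T2
  A -> a | d
  B -> T0 T1 | a
  T0 -> b
  T1 -> a
  T2 -> d

Fill CYK table bottom-up:
  T[0,0] 'b' = {T0}  orig:{}
  T[1,1] 'a' = {A,B,T1}  orig:{A,B}
  T[2,2] 'd' = {A,T2}  orig:{A}
  T[0,1] 'ba' = {B}
  T[1,2] 'ad' = {S}
  T[0,2] 'bad' = {S}

S ∈ T[0,2] ⇒ YES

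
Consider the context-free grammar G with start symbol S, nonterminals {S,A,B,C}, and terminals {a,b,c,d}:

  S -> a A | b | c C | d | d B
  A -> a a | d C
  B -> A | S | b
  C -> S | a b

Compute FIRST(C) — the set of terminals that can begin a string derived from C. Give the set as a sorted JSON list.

FIRST sets, iterate to fixpoint:
round 1:
  A via A→a a: +{a}
  A via A→d C: +{d}
  B via B→A: +{a,d}
  B via B→b: +{b}
  C via C→a b: +{a}
  S via S→a A: +{a}
  S via S→b: +{b}
  S via S→c C: +{c}
  S via S→d: +{d}
  FIRST[S]={a,b,c,d}  FIRST[A]={a,d}  FIRST[B]={a,b,d}  FIRST[C]={a}
round 2:
  B via B→S: +{c}
  C via C→S: +{b,c,d}
  FIRST[S]={a,b,c,d}  FIRST[A]={a,d}  FIRST[B]={a,b,c,d}  FIRST[C]={a,b,c,d}
round 3: (stable)
  FIRST[S]={a,b,c,d}  FIRST[A]={a,d}  FIRST[B]={a,b,c,d}  FIRST[C]={a,b,c,d}

FIRST(C) = ["a", "b", "c", "d"]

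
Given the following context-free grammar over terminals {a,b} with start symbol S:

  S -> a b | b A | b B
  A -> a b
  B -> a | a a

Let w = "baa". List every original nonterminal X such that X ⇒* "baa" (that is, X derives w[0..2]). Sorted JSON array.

CNF form of G:
  S -> T0 T1 | T1 A | T1 B
  A -> T0 T1
  B -> T0 T0 | a
  T0 -> a
  T1 -> b

CYK table (by increasing span) — only the sub-triangle for w[0..2]:
  [0..0]={T1}  "b"  orig:{}
  [1..1]={B,T0}  "a"  orig:{B}
  [2..2]={B,T0}  "a"  orig:{B}
  [0..1]={S}  "ba"
  [1..2]={B}  "aa"
  [0..2]={S}  "baa"

Original NTs in T[0,2] deriving "baa": ["S"]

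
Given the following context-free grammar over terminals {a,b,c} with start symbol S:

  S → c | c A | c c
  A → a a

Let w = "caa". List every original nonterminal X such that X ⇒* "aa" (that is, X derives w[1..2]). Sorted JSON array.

CNF form of G:
  S -> T1 A | T1 T1 | c
  A -> T0 T0
  T0 -> a
  T1 -> c

Fill CYK table bottom-up, restricted to cells inside w[1..2]:
  T[1,1] 'a' = {T0}  orig:{}
  T[2,2] 'a' = {T0}  orig:{}
  T[1,2] 'aa' = {A}

Original NTs in T[1,2] deriving "aa": ["A"]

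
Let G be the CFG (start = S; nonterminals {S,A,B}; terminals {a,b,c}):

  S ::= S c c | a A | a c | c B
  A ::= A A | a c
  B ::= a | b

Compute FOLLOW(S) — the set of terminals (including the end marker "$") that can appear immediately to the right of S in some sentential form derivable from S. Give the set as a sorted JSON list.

FIRST sets, iterate to fixpoint:
pass 1:
  A via A→a c: +{a}
  B via B→a: +{a}
  B via B→b: +{b}
  S via S→a A: +{a}
  S via S→c B: +{c}
  FIRST(S)={a,c}  FIRST(A)={a}  FIRST(B)={a,b}
pass 2: (no change)
  FIRST(S)={a,c}  FIRST(A)={a}  FIRST(B)={a,b}

Compute FOLLOW by fixpoint:
seed FOLLOW(S) with $
pass 1:
  A→A A: FOLLOW(A) ⊇ FIRST(A) = {a}; new: +{a}
  S→S c c: FOLLOW(S) ⊇ FIRST(c) = {c}; new: +{c}
  S→a A: FOLLOW(A) ⊇ FOLLOW(S) ⊇ {$,c}; new: +{$,c}
  S→c B: FOLLOW(B) ⊇ FOLLOW(S) ⊇ {$,c}; new: +{$,c}
  FOLLOW(S)={$,c}  FOLLOW(A)={$,a,c}  FOLLOW(B)={$,c}
pass 2: (stable)
  FOLLOW(S)={$,c}  FOLLOW(A)={$,a,c}  FOLLOW(B)={$,c}

FOLLOW(S) = ["$", "c"]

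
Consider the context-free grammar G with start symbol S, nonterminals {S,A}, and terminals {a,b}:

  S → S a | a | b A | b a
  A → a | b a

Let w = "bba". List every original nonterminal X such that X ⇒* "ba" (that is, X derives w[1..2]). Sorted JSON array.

Convert to CNF:
  S -> S T1 | T0 A | T0 T1 | a
  A -> T0 T1 | a
  T0 -> b
  T1 -> a

CYK table (by increasing span), restricted to cells inside w[1..2]:
  [1..1]={T0}  "b"  orig:{}
  [2..2]={A,S,T1}  "a"  orig:{A,S}
  [1..2]={A,S}  "ba"

Original NTs in T[1,2] deriving "ba": ["A", "S"]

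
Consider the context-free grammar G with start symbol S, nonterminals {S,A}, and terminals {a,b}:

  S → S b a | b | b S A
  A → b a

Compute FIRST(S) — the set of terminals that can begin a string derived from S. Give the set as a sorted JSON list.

FIRST sets, iterate to fixpoint:
[1]
  A via A→b a: +{b}
  S via S→b: +{b}
  S: {b}  A: {b}
[2] done
  S: {b}  A: {b}

FIRST(S) = ["b"]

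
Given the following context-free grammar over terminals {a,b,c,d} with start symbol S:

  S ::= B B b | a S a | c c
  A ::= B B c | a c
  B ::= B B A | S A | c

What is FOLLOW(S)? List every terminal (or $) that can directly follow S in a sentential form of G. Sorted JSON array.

FIRST sets, iterate to fixpoint:
iter 1:
  A via A→a c: +{a}
  B via B→c: +{c}
  S via S→B B b: +{c}
  S via S→a S a: +{a}
  FIRST[S]={a,c}  FIRST[A]={a}  FIRST[B]={c}
iter 2:
  A via A→B B c: +{c}
  B via B→S A: +{a}
  FIRST[S]={a,c}  FIRST[A]={a,c}  FIRST[B]={a,c}
iter 3: done
  FIRST[S]={a,c}  FIRST[A]={a,c}  FIRST[B]={a,c}

FOLLOW sets:
FOLLOW(S) := {$}
round 1:
  A→B B c: FOLLOW(B) ⊇ FIRST(B) = {a,c}; new: +{a,c}
  B→B B A: FOLLOW(A) ⊇ FOLLOW(B) ⊇ {a,c}; new: +{a,c}
  B→S A: FOLLOW(S) ⊇ FIRST(A) = {a,c}; new: +{a,c}
  S→B B b: FOLLOW(B) ⊇ FIRST(b) = {b}; new: +{b}
  S: {$,a,c}  A: {a,c}  B: {a,b,c}
round 2:
  B→B B A: FOLLOW(A) ⊇ FOLLOW(B) ⊇ {a,b,c}; new: +{b}
  S: {$,a,c}  A: {a,b,c}  B: {a,b,c}
round 3: (no change)
  S: {$,a,c}  A: {a,b,c}  B: {a,b,c}

FOLLOW(S) = ["$", "a", "c"]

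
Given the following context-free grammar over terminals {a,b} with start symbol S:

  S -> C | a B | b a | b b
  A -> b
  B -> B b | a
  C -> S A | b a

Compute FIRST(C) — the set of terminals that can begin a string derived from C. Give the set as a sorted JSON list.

FIRST sets, iterate to fixpoint:
round 1:
  A via A→b: +{b}
  B via B→a: +{a}
  C via C→b a: +{b}
  S via S→C: +{b}
  S via S→a B: +{a}
  FIRST(S)={a,b}  FIRST(A)={b}  FIRST(B)={a}  FIRST(C)={b}
round 2:
  C via C→S A: +{a}
  FIRST(S)={a,b}  FIRST(A)={b}  FIRST(B)={a}  FIRST(C)={a,b}
round 3: done
  FIRST(S)={a,b}  FIRST(A)={b}  FIRST(B)={a}  FIRST(C)={a,b}

FIRST(C) = ["a", "b"]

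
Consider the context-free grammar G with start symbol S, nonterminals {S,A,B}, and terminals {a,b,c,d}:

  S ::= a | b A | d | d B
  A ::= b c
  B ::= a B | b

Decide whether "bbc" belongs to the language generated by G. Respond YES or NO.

Convert to CNF:
  S -> T0 A | T3 B | a | d
  A -> T0 T1
  B -> T2 B | b
  T0 -> b
  T1 -> c
  T2 -> a
  T3 -> d

CYK fill:
  T[0,0] 'b' = {B,T0}  orig:{B}
  T[1,1] 'b' = {B,T0}  orig:{B}
  T[2,2] 'c' = {T1}  orig:{}
  T[0,1] 'bb' = ∅
  T[1,2] 'bc' = {A}
  T[0,2] 'bbc' = {S}

S ∈ T[0,2] ⇒ YES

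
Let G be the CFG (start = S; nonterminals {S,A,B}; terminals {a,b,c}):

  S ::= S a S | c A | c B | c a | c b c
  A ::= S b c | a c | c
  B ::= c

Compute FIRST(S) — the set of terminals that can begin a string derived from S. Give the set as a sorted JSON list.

FIRST sets, iterate to fixpoint:
round 1:
  A via A→a c: +{a}
  A via A→c: +{c}
  B via B→c: +{c}
  S via S→c A: +{c}
  FIRST[S]={c}  FIRST[A]={a,c}  FIRST[B]={c}
round 2: done
  FIRST[S]={c}  FIRST[A]={a,c}  FIRST[B]={c}

FIRST(S) = ["c"]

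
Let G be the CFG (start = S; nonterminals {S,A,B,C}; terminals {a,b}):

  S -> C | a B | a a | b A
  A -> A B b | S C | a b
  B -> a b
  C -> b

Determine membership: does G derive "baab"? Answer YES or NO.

Convert to CNF:
  S -> T0 A | T1 B | T1 T1 | b
  A -> A X2 | S C | T1 T0
  B -> T1 T0
  C -> b
  T0 -> b
  T1 -> a
  X2 -> B T0

Fill CYK table bottom-up:
  T[0,0] 'b' = {C,S,T0}  orig:{C,S}
  T[1,1] 'a' = {T1}  orig:{}
  T[2,2] 'a' = {T1}  orig:{}
  T[3,3] 'b' = {C,S,T0}  orig:{C,S}
  T[0,1] 'ba' = ∅
  T[1,2] 'aa' = {S}
  T[2,3] 'ab' = {A,B}
  T[0,2] 'baa' = ∅
  T[1,3] 'aab' = {A,S}
  T[0,3] 'baab' = {S}

S ∈ T[0,3] ⇒ YES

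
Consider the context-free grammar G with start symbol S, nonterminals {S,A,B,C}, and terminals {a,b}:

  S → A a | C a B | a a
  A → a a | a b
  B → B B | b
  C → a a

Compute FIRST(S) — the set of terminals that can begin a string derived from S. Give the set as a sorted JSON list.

FIRST iteration:
round 1:
  A via A→a a: +{a}
  B via B→b: +{b}
  C via C→a a: +{a}
  S via S→A a: +{a}
  S: {a}  A: {a}  B: {b}  C: {a}
round 2: (stable)
  S: {a}  A: {a}  B: {b}  C: {a}

FIRST(S) = ["a"]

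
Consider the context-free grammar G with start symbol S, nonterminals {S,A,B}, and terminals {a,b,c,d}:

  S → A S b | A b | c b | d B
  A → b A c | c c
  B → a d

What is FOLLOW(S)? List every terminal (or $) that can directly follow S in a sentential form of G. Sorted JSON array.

Compute FIRST by fixpoint:
[1]
  A via A→b A c: +{b}
  A via A→c c: +{c}
  B via B→a d: +{a}
  S via S→A S b: +{b,c}
  S via S→d B: +{d}
  S: {b,c,d}  A: {b,c}  B: {a}
[2] — fixpoint
  S: {b,c,d}  A: {b,c}  B: {a}

FOLLOW iteration:
initialize: $ ∈ FOLLOW(S)
[1]
  A→b A c: FOLLOW(A) ⊇ FIRST(c) = {c}; new: +{c}
  S→A S b: FOLLOW(A) ⊇ FIRST(S) = {b,c,d}; new: +{b,d}
  S→A S b: FOLLOW(S) ⊇ FIRST(b) = {b}; new: +{b}
  S→d B: FOLLOW(B) ⊇ FOLLOW(S) ⊇ {$,b}; new: +{$,b}
  FOLLOW(S)={$,b}  FOLLOW(A)={b,c,d}  FOLLOW(B)={$,b}
[2] (no change)
  FOLLOW(S)={$,b}  FOLLOW(A)={b,c,d}  FOLLOW(B)={$,b}

FOLLOW(S) = ["$", "b"]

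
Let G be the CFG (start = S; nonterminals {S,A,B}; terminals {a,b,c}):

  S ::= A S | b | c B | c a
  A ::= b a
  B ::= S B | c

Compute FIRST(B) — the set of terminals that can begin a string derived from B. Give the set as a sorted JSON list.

FIRST sets, iterate to fixpoint:
pass 1:
  A via A→b a: +{b}
  B via B→c: +{c}
  S via S→A S: +{b}
  S via S→c B: +{c}
  S: {b,c}  A: {b}  B: {c}
pass 2:
  B via B→S B: +{b}
  S: {b,c}  A: {b}  B: {b,c}
pass 3: (stable)
  S: {b,c}  A: {b}  B: {b,c}

FIRST(B) = ["b", "c"]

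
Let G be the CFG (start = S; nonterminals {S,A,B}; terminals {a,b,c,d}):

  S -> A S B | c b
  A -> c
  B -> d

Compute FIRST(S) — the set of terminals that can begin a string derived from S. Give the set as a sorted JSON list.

FIRST iteration:
[1]
  A via A→c: +{c}
  B via B→d: +{d}
  S via S→A S B: +{c}
  S: {c}  A: {c}  B: {d}
[2] done
  S: {c}  A: {c}  B: {d}

FIRST(S) = ["c"]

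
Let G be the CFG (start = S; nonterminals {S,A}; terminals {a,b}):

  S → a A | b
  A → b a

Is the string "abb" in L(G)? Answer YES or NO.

Convert to CNF:
  S -> T1 A | b
  A -> T0 T1
  T0 -> b
  T1 -> a

CYK fill:
  T[0,0] 'a' = {T1}  orig:{}
  T[1,1] 'b' = {S,T0}  orig:{S}
  T[2,2] 'b' = {S,T0}  orig:{S}
  T[0,1] 'ab' = ∅
  T[1,2] 'bb' = ∅
  T[0,2] 'abb' = ∅

S ∉ T[0,2] ⇒ NO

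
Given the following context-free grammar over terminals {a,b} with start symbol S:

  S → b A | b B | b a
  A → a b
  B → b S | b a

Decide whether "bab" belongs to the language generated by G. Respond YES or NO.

CNF form of G:
  S -> T1 A | T1 B | T1 T0
  A -> T0 T1
  B -> T1 S | T1 T0
  T0 -> a
  T1 -> b

Fill CYK table bottom-up:
  [0..0]={T1}  "b"  orig:{}
  [1..1]={T0}  "a"  orig:{}
  [2..2]={T1}  "b"  orig:{}
  [0..1]={B,S}  "ba"
  [1..2]={A}  "ab"
  [0..2]={S}  "bab"

S ∈ T[0,2] ⇒ YES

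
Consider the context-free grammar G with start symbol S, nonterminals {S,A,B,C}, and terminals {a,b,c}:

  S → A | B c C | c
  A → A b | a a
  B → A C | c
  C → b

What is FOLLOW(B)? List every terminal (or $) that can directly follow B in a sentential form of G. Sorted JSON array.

FIRST sets, iterate to fixpoint:
iter 1:
  A via A→a a: +{a}
  B via B→A C: +{a}
  B via B→c: +{c}
  C via C→b: +{b}
  S via S→A: +{a}
  S via S→B c C: +{c}
  FIRST(S)={a,c}  FIRST(A)={a}  FIRST(B)={a,c}  FIRST(C)={b}
iter 2: (stable)
  FIRST(S)={a,c}  FIRST(A)={a}  FIRST(B)={a,c}  FIRST(C)={b}

Compute FOLLOW by fixpoint:
initialize: $ ∈ FOLLOW(S)
pass 1:
  A→A b: FOLLOW(A) ⊇ FIRST(b) = {b}; new: +{b}
  S→A: FOLLOW(A) ⊇ FOLLOW(S) ⊇ {$}; new: +{$}
  S→B c C: FOLLOW(B) ⊇ FIRST(c) = {c}; new: +{c}
  S→B c C: FOLLOW(C) ⊇ FOLLOW(S) ⊇ {$}; new: +{$}
  FOLLOW[S]={$}  FOLLOW[A]={$,b}  FOLLOW[B]={c}  FOLLOW[C]={$}
pass 2:
  B→A C: FOLLOW(C) ⊇ FOLLOW(B) ⊇ {c}; new: +{c}
  FOLLOW[S]={$}  FOLLOW[A]={$,b}  FOLLOW[B]={c}  FOLLOW[C]={$,c}
pass 3: (stable)
  FOLLOW[S]={$}  FOLLOW[A]={$,b}  FOLLOW[B]={c}  FOLLOW[C]={$,c}

FOLLOW(B) = ["c"]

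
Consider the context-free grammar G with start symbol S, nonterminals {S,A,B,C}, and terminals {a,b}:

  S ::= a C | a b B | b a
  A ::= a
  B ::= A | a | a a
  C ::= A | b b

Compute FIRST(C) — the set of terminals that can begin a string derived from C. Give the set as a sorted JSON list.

FIRST sets, iterate to fixpoint:
round 1:
  A via A→a: +{a}
  B via B→A: +{a}
  C via C→A: +{a}
  C via C→b b: +{b}
  S via S→a C: +{a}
  S via S→b a: +{b}
  FIRST(S)={a,b}  FIRST(A)={a}  FIRST(B)={a}  FIRST(C)={a,b}
round 2: — fixpoint
  FIRST(S)={a,b}  FIRST(A)={a}  FIRST(B)={a}  FIRST(C)={a,b}

FIRST(C) = ["a", "b"]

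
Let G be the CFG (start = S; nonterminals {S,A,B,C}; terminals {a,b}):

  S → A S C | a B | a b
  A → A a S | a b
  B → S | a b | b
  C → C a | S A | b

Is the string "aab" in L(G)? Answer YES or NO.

Convert to CNF:
  S -> A X4 | T0 B | T0 T1
  A -> A X2 | T0 T1
  B -> A X3 | T0 B | T0 T1 | b
  C -> C T0 | S A | b
  T0 -> a
  T1 -> b
  X2 -> T0 S
  X3 -> S C
  X4 -> S C

CYK table (by increasing span):
  [0..0]={T0}  "a"  orig:{}
  [1..1]={T0}  "a"  orig:{}
  [2..2]={B,C,T1}  "b"  orig:{B,C}
  [0..1]=∅  "aa"
  [1..2]={A,B,S}  "ab"
  [0..2]={B,S,X2}  "aab"  orig:{B,S}

S ∈ T[0,2] ⇒ YES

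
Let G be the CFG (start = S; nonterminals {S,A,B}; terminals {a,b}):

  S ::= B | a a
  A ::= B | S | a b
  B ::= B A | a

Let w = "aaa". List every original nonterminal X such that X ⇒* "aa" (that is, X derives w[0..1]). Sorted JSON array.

CNF form of G:
  S -> B A | T0 T0 | a
  A -> B A | T0 T0 | T0 T1 | a
  B -> B A | a
  T0 -> a
  T1 -> b

CYK fill (cells [i..j] with 0 ≤ i ≤ j ≤ 1 only):
  T[0,0] 'a' = {A,B,S,T0}  orig:{A,B,S}
  T[1,1] 'a' = {A,B,S,T0}  orig:{A,B,S}
  T[0,1] 'aa' = {A,B,S}

Original NTs in T[0,1] deriving "aa": ["A", "B", "S"]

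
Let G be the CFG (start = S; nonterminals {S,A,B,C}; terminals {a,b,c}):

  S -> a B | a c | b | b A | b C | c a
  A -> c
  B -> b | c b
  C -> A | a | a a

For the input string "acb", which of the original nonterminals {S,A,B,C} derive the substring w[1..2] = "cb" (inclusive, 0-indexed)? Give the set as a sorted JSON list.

CNF form of G:
  S -> T0 T2 | T1 A | T1 C | T2 B | T2 T0 | b
  A -> c
  B -> T0 T1 | b
  C -> T2 T2 | a | c
  T0 -> c
  T1 -> b
  T2 -> a

Fill CYK table bottom-up, restricted to cells inside w[1..2]:
  [1..1]={A,C,T0}  "c"  orig:{A,C}
  [2..2]={B,S,T1}  "b"  orig:{B,S}
  [1..2]={B}  "cb"

Original NTs in T[1,2] deriving "cb": ["B"]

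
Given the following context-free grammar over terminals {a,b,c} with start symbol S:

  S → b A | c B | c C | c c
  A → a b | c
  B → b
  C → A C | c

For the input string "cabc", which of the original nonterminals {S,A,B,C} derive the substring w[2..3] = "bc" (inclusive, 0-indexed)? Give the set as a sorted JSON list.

CNF form of G:
  S -> T1 A | T2 B | T2 C | T2 T2
  A -> T0 T1 | c
  B -> b
  C -> A C | c
  T0 -> a
  T1 -> b
  T2 -> c

CYK fill, restricted to cells inside w[2..3]:
  T[2,2] 'b' = {B,T1}  orig:{B}
  T[3,3] 'c' = {A,C,T2}  orig:{A,C}
  T[2,3] 'bc' = {S}

Original NTs in T[2,3] deriving "bc": ["S"]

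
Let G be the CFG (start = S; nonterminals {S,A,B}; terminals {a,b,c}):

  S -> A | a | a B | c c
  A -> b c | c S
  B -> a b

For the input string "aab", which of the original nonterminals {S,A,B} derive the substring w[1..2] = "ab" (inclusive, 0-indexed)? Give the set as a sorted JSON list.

CNF form of G:
  S -> T0 T1 | T1 S | T1 T1 | T2 B | a
  A -> T0 T1 | T1 S
  B -> T2 T0
  T0 -> b
  T1 -> c
  T2 -> a

CYK table (by increasing span) (cells [i..j] with 1 ≤ i ≤ j ≤ 2 only):
  T[1,1] 'a' = {S,T2}  orig:{S}
  T[2,2] 'b' = {T0}  orig:{}
  T[1,2] 'ab' = {B}

Original NTs in T[1,2] deriving "ab": ["B"]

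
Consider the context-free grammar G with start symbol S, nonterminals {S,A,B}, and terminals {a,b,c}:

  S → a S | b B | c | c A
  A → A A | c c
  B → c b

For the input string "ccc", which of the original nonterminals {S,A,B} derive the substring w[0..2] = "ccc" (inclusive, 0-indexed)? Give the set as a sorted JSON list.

Convert to CNF:
  S -> T0 A | T1 B | T2 S | c
  A -> A A | T0 T0
  B -> T0 T1
  T0 -> c
  T1 -> b
  T2 -> a

Fill CYK table bottom-up — only the sub-triangle for w[0..2]:
  cell(0,0) c: {S,T0}  orig:{S}
  cell(1,1) c: {S,T0}  orig:{S}
  cell(2,2) c: {S,T0}  orig:{S}
  cell(0,1) cc: {A}
  cell(1,2) cc: {A}
  cell(0,2) ccc: {S}

Original NTs in T[0,2] deriving "ccc": ["S"]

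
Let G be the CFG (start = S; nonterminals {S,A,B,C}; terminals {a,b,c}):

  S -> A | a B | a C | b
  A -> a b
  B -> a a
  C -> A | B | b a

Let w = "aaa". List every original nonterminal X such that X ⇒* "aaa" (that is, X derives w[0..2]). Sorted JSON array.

Convert to CNF:
  S -> T0 B | T0 C | T0 T1 | b
  A -> T0 T1
  B -> T0 T0
  C -> T0 T0 | T0 T1 | T1 T0
  T0 -> a
  T1 -> b

CYK fill — only the sub-triangle for w[0..2]:
  T[0,0] 'a' = {T0}  orig:{}
  T[1,1] 'a' = {T0}  orig:{}
  T[2,2] 'a' = {T0}  orig:{}
  T[0,1] 'aa' = {B,C}
  T[1,2] 'aa' = {B,C}
  T[0,2] 'aaa' = {S}

Original NTs in T[0,2] deriving "aaa": ["S"]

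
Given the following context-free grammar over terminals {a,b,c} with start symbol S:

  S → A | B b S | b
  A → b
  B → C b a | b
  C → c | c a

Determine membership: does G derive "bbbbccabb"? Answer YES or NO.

Convert to CNF:
  S -> B X4 | b
  A -> b
  B -> C X3 | b
  C -> T2 T1 | c
  T0 -> b
  T1 -> a
  T2 -> c
  X3 -> T0 T1
  X4 -> T0 S

CYK table (by increasing span):
  cell(0,0) b: {A,B,S,T0}  orig:{A,B,S}
  cell(1,1) b: {A,B,S,T0}  orig:{A,B,S}
  cell(2,2) b: {A,B,S,T0}  orig:{A,B,S}
  cell(3,3) b: {A,B,S,T0}  orig:{A,B,S}
  cell(4,4) c: {C,T2}  orig:{C}
  cell(5,5) c: {C,T2}  orig:{C}
  cell(6,6) a: {T1}  orig:{}
  cell(7,7) b: {A,B,S,T0}  orig:{A,B,S}
  cell(8,8) b: {A,B,S,T0}  orig:{A,B,S}
  cell(0,1) bb: {X4}  orig:{}
  cell(1,2) bb: {X4}  orig:{}
  cell(2,3) bb: {X4}  orig:{}
  cell(3,4) bc: ∅
  cell(4,5) cc: ∅
  cell(5,6) ca: {C}
  cell(6,7) ab: ∅
  cell(7,8) bb: {X4}  orig:{}
  cell(0,2) bbb: {S}
  cell(1,3) bbb: {S}
  cell(2,4) bbc: ∅
  cell(3,5) bcc: ∅
  cell(4,6) cca: ∅
  cell(5,7) cab: ∅
  cell(6,8) abb: ∅
  cell(0,3) bbbb: {X4}  orig:{}
  cell(1,4) bbbc: ∅
  cell(2,5) bbcc: ∅
  cell(3,6) bcca: ∅
  cell(4,7) ccab: ∅
  cell(5,8) cabb: ∅
  cell(0,4) bbbbc: ∅
  cell(1,5) bbbcc: ∅
  cell(2,6) bbcca: ∅
  cell(3,7) bccab: ∅
  cell(4,8) ccabb: ∅
  cell(0,5) bbbbcc: ∅
  cell(1,6) bbbcca: ∅
  cell(2,7) bbccab: ∅
  cell(3,8) bccabb: ∅
  cell(0,6) bbbbcca: ∅
  cell(1,7) bbbccab: ∅
  cell(2,8) bbccabb: ∅
  cell(0,7) bbbbccab: ∅
  cell(1,8) bbbccabb: ∅
  cell(0,8) bbbbccabb: ∅

S ∉ T[0,8] ⇒ NO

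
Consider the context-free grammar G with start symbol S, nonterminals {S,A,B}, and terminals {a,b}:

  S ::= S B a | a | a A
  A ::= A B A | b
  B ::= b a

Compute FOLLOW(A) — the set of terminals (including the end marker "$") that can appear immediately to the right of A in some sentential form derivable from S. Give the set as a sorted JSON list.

FIRST sets, iterate to fixpoint:
[1]
  A via A→b: +{b}
  B via B→b a: +{b}
  S via S→a: +{a}
  FIRST[S]={a}  FIRST[A]={b}  FIRST[B]={b}
[2] done
  FIRST[S]={a}  FIRST[A]={b}  FIRST[B]={b}

FOLLOW sets:
seed FOLLOW(S) with $
[1]
  A→A B A: FOLLOW(A) ⊇ FIRST(B) = {b}; new: +{b}
  A→A B A: FOLLOW(B) ⊇ FIRST(A) = {b}; new: +{b}
  S→S B a: FOLLOW(S) ⊇ FIRST(B) = {b}; new: +{b}
  S→S B a: FOLLOW(B) ⊇ FIRST(a) = {a}; new: +{a}
  S→a A: FOLLOW(A) ⊇ FOLLOW(S) ⊇ {$,b}; new: +{$}
  FOLLOW(S)={$,b}  FOLLOW(A)={$,b}  FOLLOW(B)={a,b}
[2] (no change)
  FOLLOW(S)={$,b}  FOLLOW(A)={$,b}  FOLLOW(B)={a,b}

FOLLOW(A) = ["$", "b"]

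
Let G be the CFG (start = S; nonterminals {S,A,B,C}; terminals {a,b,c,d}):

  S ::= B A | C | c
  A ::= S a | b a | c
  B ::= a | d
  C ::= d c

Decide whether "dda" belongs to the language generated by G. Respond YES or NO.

Convert to CNF:
  S -> B A | T2 T3 | c
  A -> S T0 | T1 T0 | c
  B -> a | d
  C -> T2 T3
  T0 -> a
  T1 -> b
  T2 -> d
  T3 -> c

CYK table (by increasing span):
  [0..0]={B,T2}  "d"  orig:{B}
  [1..1]={B,T2}  "d"  orig:{B}
  [2..2]={B,T0}  "a"  orig:{B}
  [0..1]=∅  "dd"
  [1..2]=∅  "da"
  [0..2]=∅  "dda"

S ∉ T[0,2] ⇒ NO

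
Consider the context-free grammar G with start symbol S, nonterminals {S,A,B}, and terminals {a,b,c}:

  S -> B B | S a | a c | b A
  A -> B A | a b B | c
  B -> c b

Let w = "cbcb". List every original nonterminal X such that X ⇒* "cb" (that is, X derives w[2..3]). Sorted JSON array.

Convert to CNF:
  S -> B B | S T0 | T0 T2 | T1 A
  A -> B A | T0 X3 | c
  B -> T2 T1
  T0 -> a
  T1 -> b
  T2 -> c
  X3 -> T1 B

Fill CYK table bottom-up (cells [i..j] with 2 ≤ i ≤ j ≤ 3 only):
  cell(2,2) c: {A,T2}  orig:{A}
  cell(3,3) b: {T1}  orig:{}
  cell(2,3) cb: {B}

Original NTs in T[2,3] deriving "cb": ["B"]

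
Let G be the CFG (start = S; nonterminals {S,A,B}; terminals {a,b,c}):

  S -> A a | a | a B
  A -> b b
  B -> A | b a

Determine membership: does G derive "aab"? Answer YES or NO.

Convert to CNF:
  S -> A T1 | T1 B | a
  A -> T0 T0
  B -> T0 T0 | T0 T1
  T0 -> b
  T1 -> a

CYK fill:
  [0..0]={S,T1}  "a"  orig:{S}
  [1..1]={S,T1}  "a"  orig:{S}
  [2..2]={T0}  "b"  orig:{}
  [0..1]=∅  "aa"
  [1..2]=∅  "ab"
  [0..2]=∅  "aab"

S ∉ T[0,2] ⇒ NO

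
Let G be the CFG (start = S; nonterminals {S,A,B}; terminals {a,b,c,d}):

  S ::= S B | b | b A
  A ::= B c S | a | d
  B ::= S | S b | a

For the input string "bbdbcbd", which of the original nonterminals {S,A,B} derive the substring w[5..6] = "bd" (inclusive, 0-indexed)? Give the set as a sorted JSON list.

CNF form of G:
  S -> S B | T1 A | b
  A -> B X2 | a | d
  B -> S B | S T1 | T1 A | a | b
  T0 -> c
  T1 -> b
  X2 -> T0 S

Fill CYK table bottom-up (cells [i..j] with 5 ≤ i ≤ j ≤ 6 only):
  cell(5,5) b: {B,S,T1}  orig:{B,S}
  cell(6,6) d: {A}
  cell(5,6) bd: {B,S}

Original NTs in T[5,6] deriving "bd": ["B", "S"]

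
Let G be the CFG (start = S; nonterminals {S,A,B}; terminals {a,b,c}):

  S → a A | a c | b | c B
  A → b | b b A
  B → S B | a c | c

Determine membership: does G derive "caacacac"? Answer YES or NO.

CNF form of G:
  S -> T1 A | T1 T2 | T2 B | b
  A -> T0 X3 | b
  B -> S B | T1 T2 | c
  T0 -> b
  T1 -> a
  T2 -> c
  X3 -> T0 A

CYK table (by increasing span):
  [0..0]={B,T2}  "c"  orig:{B}
  [1..1]={T1}  "a"  orig:{}
  [2..2]={T1}  "a"  orig:{}
  [3..3]={B,T2}  "c"  orig:{B}
  [4..4]={T1}  "a"  orig:{}
  [5..5]={B,T2}  "c"  orig:{B}
  [6..6]={T1}  "a"  orig:{}
  [7..7]={B,T2}  "c"  orig:{B}
  [0..1]=∅  "ca"
  [1..2]=∅  "aa"
  [2..3]={B,S}  "ac"
  [3..4]=∅  "ca"
  [4..5]={B,S}  "ac"
  [5..6]=∅  "ca"
  [6..7]={B,S}  "ac"
  [0..2]=∅  "caa"
  [1..3]=∅  "aac"
  [2..4]=∅  "aca"
  [3..5]={S}  "cac"
  [4..6]=∅  "aca"
  [5..7]={S}  "cac"
  [0..3]=∅  "caac"
  [1..4]=∅  "aaca"
  [2..5]={B}  "acac"
  [3..6]=∅  "caca"
  [4..7]={B}  "acac"
  [0..4]=∅  "caaca"
  [1..5]=∅  "aacac"
  [2..6]=∅  "acaca"
  [3..7]={B,S}  "cacac"
  [0..5]=∅  "caacac"
  [1..6]=∅  "aacaca"
  [2..7]={B}  "acacac"
  [0..6]=∅  "caacaca"
  [1..7]=∅  "aacacac"
  [0..7]=∅  "caacacac"

S ∉ T[0,7] ⇒ NO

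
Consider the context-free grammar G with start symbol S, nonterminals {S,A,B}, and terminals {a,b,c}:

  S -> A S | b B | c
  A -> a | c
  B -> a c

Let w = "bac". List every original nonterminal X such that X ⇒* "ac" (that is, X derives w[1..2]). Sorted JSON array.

Convert to CNF:
  S -> A S | T2 B | c
  A -> a | c
  B -> T0 T1
  T0 -> a
  T1 -> c
  T2 -> b

CYK fill, restricted to cells inside w[1..2]:
  [1..1]={A,T0}  "a"  orig:{A}
  [2..2]={A,S,T1}  "c"  orig:{A,S}
  [1..2]={B,S}  "ac"

Original NTs in T[1,2] deriving "ac": ["B", "S"]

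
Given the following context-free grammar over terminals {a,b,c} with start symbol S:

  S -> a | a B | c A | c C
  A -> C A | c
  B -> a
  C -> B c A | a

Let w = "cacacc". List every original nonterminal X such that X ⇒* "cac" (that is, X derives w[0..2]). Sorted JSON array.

Convert to CNF:
  S -> T0 A | T0 C | T1 B | a
  A -> C A | c
  B -> a
  C -> B X2 | a
  T0 -> c
  T1 -> a
  X2 -> T0 A

CYK table (by increasing span) (cells [i..j] with 0 ≤ i ≤ j ≤ 2 only):
  T[0,0] 'c' = {A,T0}  orig:{A}
  T[1,1] 'a' = {B,C,S,T1}  orig:{B,C,S}
  T[2,2] 'c' = {A,T0}  orig:{A}
  T[0,1] 'ca' = {S}
  T[1,2] 'ac' = {A}
  T[0,2] 'cac' = {S,X2}  orig:{S}

Original NTs in T[0,2] deriving "cac": ["S"]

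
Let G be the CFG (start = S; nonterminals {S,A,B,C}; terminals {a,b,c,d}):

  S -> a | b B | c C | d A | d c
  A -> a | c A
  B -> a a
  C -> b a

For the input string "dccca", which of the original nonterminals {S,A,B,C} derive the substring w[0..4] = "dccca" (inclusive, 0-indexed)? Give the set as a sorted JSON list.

Convert to CNF:
  S -> T0 C | T2 B | T3 A | T3 T0 | a
  A -> T0 A | a
  B -> T1 T1
  C -> T2 T1
  T0 -> c
  T1 -> a
  T2 -> b
  T3 -> d

CYK table (by increasing span) — only the sub-triangle for w[0..4]:
  T[0,0] 'd' = {T3}  orig:{}
  T[1,1] 'c' = {T0}  orig:{}
  T[2,2] 'c' = {T0}  orig:{}
  T[3,3] 'c' = {T0}  orig:{}
  T[4,4] 'a' = {A,S,T1}  orig:{A,S}
  T[0,1] 'dc' = {S}
  T[1,2] 'cc' = ∅
  T[2,3] 'cc' = ∅
  T[3,4] 'ca' = {A}
  T[0,2] 'dcc' = ∅
  T[1,3] 'ccc' = ∅
  T[2,4] 'cca' = {A}
  T[0,3] 'dccc' = ∅
  T[1,4] 'ccca' = {A}
  T[0,4] 'dccca' = {S}

Original NTs in T[0,4] deriving "dccca": ["S"]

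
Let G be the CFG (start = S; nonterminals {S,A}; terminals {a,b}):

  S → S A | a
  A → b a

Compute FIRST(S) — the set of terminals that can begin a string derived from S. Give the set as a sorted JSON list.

FIRST iteration:
pass 1:
  A via A→b a: +{b}
  S via S→a: +{a}
  FIRST[S]={a}  FIRST[A]={b}
pass 2: (no change)
  FIRST[S]={a}  FIRST[A]={b}

FIRST(S) = ["a"]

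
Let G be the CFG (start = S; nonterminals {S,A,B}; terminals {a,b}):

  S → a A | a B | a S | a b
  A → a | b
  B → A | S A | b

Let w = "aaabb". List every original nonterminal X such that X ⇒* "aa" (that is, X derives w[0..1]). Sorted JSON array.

Convert to CNF:
  S -> T0 A | T0 B | T0 S | T0 T1
  A -> a | b
  B -> S A | a | b
  T0 -> a
  T1 -> b

CYK fill — only the sub-triangle for w[0..1]:
  [0..0]={A,B,T0}  "a"  orig:{A,B}
  [1..1]={A,B,T0}  "a"  orig:{A,B}
  [0..1]={S}  "aa"

Original NTs in T[0,1] deriving "aa": ["S"]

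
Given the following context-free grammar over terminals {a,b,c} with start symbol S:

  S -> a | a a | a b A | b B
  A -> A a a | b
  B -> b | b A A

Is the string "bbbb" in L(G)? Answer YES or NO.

Convert to CNF:
  S -> T0 T0 | T0 X4 | T1 B | a
  A -> A X2 | b
  B -> T1 X3 | b
  T0 -> a
  T1 -> b
  X2 -> T0 T0
  X3 -> A A
  X4 -> T1 A

Fill CYK table bottom-up:
  T[0,0] 'b' = {A,B,T1}  orig:{A,B}
  T[1,1] 'b' = {A,B,T1}  orig:{A,B}
  T[2,2] 'b' = {A,B,T1}  orig:{A,B}
  T[3,3] 'b' = {A,B,T1}  orig:{A,B}
  T[0,1] 'bb' = {S,X3,X4}  orig:{S}
  T[1,2] 'bb' = {S,X3,X4}  orig:{S}
  T[2,3] 'bb' = {S,X3,X4}  orig:{S}
  T[0,2] 'bbb' = {B}
  T[1,3] 'bbb' = {B}
  T[0,3] 'bbbb' = {S}

S ∈ T[0,3] ⇒ YES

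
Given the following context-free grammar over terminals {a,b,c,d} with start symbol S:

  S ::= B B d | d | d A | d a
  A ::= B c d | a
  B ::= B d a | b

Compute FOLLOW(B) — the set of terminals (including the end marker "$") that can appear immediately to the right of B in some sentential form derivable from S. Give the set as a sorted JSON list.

Compute FIRST by fixpoint:
[1]
  A via A→a: +{a}
  B via B→b: +{b}
  S via S→B B d: +{b}
  S via S→d: +{d}
  FIRST[S]={b,d}  FIRST[A]={a}  FIRST[B]={b}
[2]
  A via A→B c d: +{b}
  FIRST[S]={b,d}  FIRST[A]={a,b}  FIRST[B]={b}
[3] (no change)
  FIRST[S]={b,d}  FIRST[A]={a,b}  FIRST[B]={b}

FOLLOW iteration:
FOLLOW(S) := {$}
[1]
  A→B c d: FOLLOW(B) ⊇ FIRST(c) = {c}; new: +{c}
  B→B d a: FOLLOW(B) ⊇ FIRST(d) = {d}; new: +{d}
  S→B B d: FOLLOW(B) ⊇ FIRST(B) = {b}; new: +{b}
  S→d A: FOLLOW(A) ⊇ FOLLOW(S) ⊇ {$}; new: +{$}
  S: {$}  A: {$}  B: {b,c,d}
[2] (stable)
  S: {$}  A: {$}  B: {b,c,d}

FOLLOW(B) = ["b", "c", "d"]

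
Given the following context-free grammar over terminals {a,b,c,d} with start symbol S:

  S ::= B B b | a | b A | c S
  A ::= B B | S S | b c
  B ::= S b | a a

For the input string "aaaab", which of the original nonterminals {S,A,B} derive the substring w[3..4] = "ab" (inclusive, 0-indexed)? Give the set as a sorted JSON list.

Convert to CNF:
  S -> B X3 | T0 A | T1 S | a
  A -> B B | S S | T0 T1
  B -> S T0 | T2 T2
  T0 -> b
  T1 -> c
  T2 -> a
  X3 -> B T0

CYK table (by increasing span) — only the sub-triangle for w[3..4]:
  T[3,3] 'a' = {S,T2}  orig:{S}
  T[4,4] 'b' = {T0}  orig:{}
  T[3,4] 'ab' = {B}

Original NTs in T[3,4] deriving "ab": ["B"]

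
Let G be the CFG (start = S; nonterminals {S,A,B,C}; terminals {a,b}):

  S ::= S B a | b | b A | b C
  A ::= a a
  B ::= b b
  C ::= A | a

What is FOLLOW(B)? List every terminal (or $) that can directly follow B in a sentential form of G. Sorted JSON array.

FIRST sets, iterate to fixpoint:
iter 1:
  A via A→a a: +{a}
  B via B→b b: +{b}
  C via C→A: +{a}
  S via S→b: +{b}
  FIRST(S)={b}  FIRST(A)={a}  FIRST(B)={b}  FIRST(C)={a}
iter 2: done
  FIRST(S)={b}  FIRST(A)={a}  FIRST(B)={b}  FIRST(C)={a}

FOLLOW iteration:
seed FOLLOW(S) with $
iter 1:
  S→S B a: FOLLOW(S) ⊇ FIRST(B) = {b}; new: +{b}
  S→S B a: FOLLOW(B) ⊇ FIRST(a) = {a}; new: +{a}
  S→b A: FOLLOW(A) ⊇ FOLLOW(S) ⊇ {$,b}; new: +{$,b}
  S→b C: FOLLOW(C) ⊇ FOLLOW(S) ⊇ {$,b}; new: +{$,b}
  FOLLOW[S]={$,b}  FOLLOW[A]={$,b}  FOLLOW[B]={a}  FOLLOW[C]={$,b}
iter 2: done
  FOLLOW[S]={$,b}  FOLLOW[A]={$,b}  FOLLOW[B]={a}  FOLLOW[C]={$,b}

FOLLOW(B) = ["a"]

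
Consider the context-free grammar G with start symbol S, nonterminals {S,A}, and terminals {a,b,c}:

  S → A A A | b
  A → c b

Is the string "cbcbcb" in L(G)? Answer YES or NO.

Convert to CNF:
  S -> A X2 | b
  A -> T0 T1
  T0 -> c
  T1 -> b
  X2 -> A A

Fill CYK table bottom-up:
  T[0,0] 'c' = {T0}  orig:{}
  T[1,1] 'b' = {S,T1}  orig:{S}
  T[2,2] 'c' = {T0}  orig:{}
  T[3,3] 'b' = {S,T1}  orig:{S}
  T[4,4] 'c' = {T0}  orig:{}
  T[5,5] 'b' = {S,T1}  orig:{S}
  T[0,1] 'cb' = {A}
  T[1,2] 'bc' = ∅
  T[2,3] 'cb' = {A}
  T[3,4] 'bc' = ∅
  T[4,5] 'cb' = {A}
  T[0,2] 'cbc' = ∅
  T[1,3] 'bcb' = ∅
  T[2,4] 'cbc' = ∅
  T[3,5] 'bcb' = ∅
  T[0,3] 'cbcb' = {X2}  orig:{}
  T[1,4] 'bcbc' = ∅
  T[2,5] 'cbcb' = {X2}  orig:{}
  T[0,4] 'cbcbc' = ∅
  T[1,5] 'bcbcb' = ∅
  T[0,5] 'cbcbcb' = {S}

S ∈ T[0,5] ⇒ YES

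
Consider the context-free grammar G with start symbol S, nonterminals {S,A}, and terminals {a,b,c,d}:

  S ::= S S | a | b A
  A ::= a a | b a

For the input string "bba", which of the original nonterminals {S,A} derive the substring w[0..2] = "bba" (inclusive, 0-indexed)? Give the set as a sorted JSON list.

CNF form of G:
  S -> S S | T1 A | a
  A -> T0 T0 | T1 T0
  T0 -> a
  T1 -> b

CYK fill, restricted to cells inside w[0..2]:
  T[0,0] 'b' = {T1}  orig:{}
  T[1,1] 'b' = {T1}  orig:{}
  T[2,2] 'a' = {S,T0}  orig:{S}
  T[0,1] 'bb' = ∅
  T[1,2] 'ba' = {A}
  T[0,2] 'bba' = {S}

Original NTs in T[0,2] deriving "bba": ["S"]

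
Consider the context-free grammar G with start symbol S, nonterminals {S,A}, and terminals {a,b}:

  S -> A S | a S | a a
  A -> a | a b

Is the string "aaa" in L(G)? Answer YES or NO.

CNF form of G:
  S -> A S | T0 S | T0 T0
  A -> T0 T1 | a
  T0 -> a
  T1 -> b

Fill CYK table bottom-up:
  T[0,0] 'a' = {A,T0}  orig:{A}
  T[1,1] 'a' = {A,T0}  orig:{A}
  T[2,2] 'a' = {A,T0}  orig:{A}
  T[0,1] 'aa' = {S}
  T[1,2] 'aa' = {S}
  T[0,2] 'aaa' = {S}

S ∈ T[0,2] ⇒ YES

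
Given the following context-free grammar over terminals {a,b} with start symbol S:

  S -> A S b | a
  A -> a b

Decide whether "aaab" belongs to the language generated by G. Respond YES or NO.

CNF form of G:
  S -> A X2 | a
  A -> T0 T1
  T0 -> a
  T1 -> b
  X2 -> S T1

CYK fill:
  T[0,0] 'a' = {S,T0}  orig:{S}
  T[1,1] 'a' = {S,T0}  orig:{S}
  T[2,2] 'a' = {S,T0}  orig:{S}
  T[3,3] 'b' = {T1}  orig:{}
  T[0,1] 'aa' = ∅
  T[1,2] 'aa' = ∅
  T[2,3] 'ab' = {A,X2}  orig:{A}
  T[0,2] 'aaa' = ∅
  T[1,3] 'aab' = ∅
  T[0,3] 'aaab' = ∅

S ∉ T[0,3] ⇒ NO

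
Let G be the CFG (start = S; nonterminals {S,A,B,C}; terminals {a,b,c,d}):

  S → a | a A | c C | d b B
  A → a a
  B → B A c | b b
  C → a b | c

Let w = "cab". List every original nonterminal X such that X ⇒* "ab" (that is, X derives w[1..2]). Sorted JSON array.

CNF form of G:
  S -> T0 A | T1 C | T3 X5 | a
  A -> T0 T0
  B -> B X4 | T2 T2
  C -> T0 T2 | c
  T0 -> a
  T1 -> c
  T2 -> b
  T3 -> d
  X4 -> A T1
  X5 -> T2 B

CYK fill (cells [i..j] with 1 ≤ i ≤ j ≤ 2 only):
  T[1,1] 'a' = {S,T0}  orig:{S}
  T[2,2] 'b' = {T2}  orig:{}
  T[1,2] 'ab' = {C}

Original NTs in T[1,2] deriving "ab": ["C"]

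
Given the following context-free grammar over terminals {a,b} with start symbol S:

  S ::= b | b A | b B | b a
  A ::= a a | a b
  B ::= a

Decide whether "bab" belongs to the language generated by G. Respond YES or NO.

Convert to CNF:
  S -> T1 A | T1 B | T1 T0 | b
  A -> T0 T0 | T0 T1
  B -> a
  T0 -> a
  T1 -> b

CYK fill:
  T[0,0] 'b' = {S,T1}  orig:{S}
  T[1,1] 'a' = {B,T0}  orig:{B}
  T[2,2] 'b' = {S,T1}  orig:{S}
  T[0,1] 'ba' = {S}
  T[1,2] 'ab' = {A}
  T[0,2] 'bab' = {S}

S ∈ T[0,2] ⇒ YES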